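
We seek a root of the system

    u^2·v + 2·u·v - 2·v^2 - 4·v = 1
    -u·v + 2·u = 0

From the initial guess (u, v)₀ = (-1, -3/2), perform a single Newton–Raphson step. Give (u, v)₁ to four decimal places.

(0.5714, -3.5000)

At (-1, -3/2): F = (2.0000, -3.5000).
Jacobian J = [[2·u·v + 2·v, u^2 + 2·u - 4·v - 4], [-v + 2, -u]].
At the point, J = [[0.0000, 1.0000], [3.5000, 1.0000]] (det J = -3.5000).
Solving J·Δ = −F gives Δ = (1.5714, -2.0000).
Then the next iterate is (u, v)₁ = (0.5714, -3.5000).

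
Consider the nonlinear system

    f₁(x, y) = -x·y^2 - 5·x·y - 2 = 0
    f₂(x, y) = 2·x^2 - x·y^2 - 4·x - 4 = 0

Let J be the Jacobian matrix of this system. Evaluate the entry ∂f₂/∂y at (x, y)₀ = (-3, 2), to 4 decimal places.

12.0000

∂f₂/∂y = -2·x·y.
At (-3, 2) this is 12.0000.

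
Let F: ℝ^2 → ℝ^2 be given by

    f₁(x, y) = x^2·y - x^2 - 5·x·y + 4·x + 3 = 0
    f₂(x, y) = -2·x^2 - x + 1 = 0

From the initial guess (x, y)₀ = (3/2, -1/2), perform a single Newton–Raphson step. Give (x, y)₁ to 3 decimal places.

At (3/2, -1/2): F = (9.375, -5.000).
Jacobian J = [[2·x·y - 2·x - 5·y + 4, x^2 - 5·x], [-4·x - 1, 0]].
At the point, J = [[2.000, -5.250], [-7.000, 0.000]] (det J = -36.750).
Solving J·Δ = −F gives Δ = (-0.714, 1.514).
Then the next iterate is (x, y)₁ = (0.786, 1.014).

(0.786, 1.014)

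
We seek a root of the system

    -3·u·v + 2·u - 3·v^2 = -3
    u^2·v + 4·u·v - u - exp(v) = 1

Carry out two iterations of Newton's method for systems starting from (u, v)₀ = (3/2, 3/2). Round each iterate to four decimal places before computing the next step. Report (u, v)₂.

At (3/2, 3/2): F = (-7.5000, 5.393311).
Jacobian J = [[-3·v + 2, -3·u - 6·v], [2·u·v + 4·v - 1, u^2 + 4·u - exp(v)]].
At the point, J = [[-2.5000, -13.5000], [9.5000, 3.768311]] (det J = 118.829223).
Solving J·Δ = −F gives Δ = (-0.3749, -0.4861).
Then the next iterate is (u, v)₁ = (1.1251, 1.0139).
Round to (1.1251, 1.0139) and repeat: F = (-1.255996, 0.964971), J = [[-1.0417, -9.4587], [5.337078, 3.009920]].
Δ = (-0.1129, -0.1204), so (u, v)₂ = (1.0122, 0.8935).

(1.0122, 0.8935)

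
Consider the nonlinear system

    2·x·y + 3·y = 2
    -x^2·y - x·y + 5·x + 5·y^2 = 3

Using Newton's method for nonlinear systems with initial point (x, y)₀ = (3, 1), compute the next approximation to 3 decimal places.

(7.214, -0.714)

At (3, 1): F = (7.000, 5.000).
Jacobian J = [[2·y, 2·x + 3], [-2·x·y - y + 5, -x^2 - x + 10·y]].
At the point, J = [[2.000, 9.000], [-2.000, -2.000]] (det J = 14.000).
Solving J·Δ = −F gives Δ = (4.214, -1.714).
Then the next iterate is (x, y)₁ = (7.214, -0.714).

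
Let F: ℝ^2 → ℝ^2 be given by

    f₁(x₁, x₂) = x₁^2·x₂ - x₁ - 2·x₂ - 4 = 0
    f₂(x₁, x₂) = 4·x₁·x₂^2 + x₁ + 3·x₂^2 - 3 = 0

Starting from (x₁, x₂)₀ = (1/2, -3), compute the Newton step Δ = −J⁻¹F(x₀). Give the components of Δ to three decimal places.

(-0.281, 1.070)

At (1/2, -3): F = (0.750, 42.500).
Jacobian J = [[2·x₁·x₂ - 1, x₁^2 - 2], [4·x₂^2 + 1, 8·x₁·x₂ + 6·x₂]].
At the point, J = [[-4.000, -1.750], [37.000, -30.000]] (det J = 184.750).
Solving J·Δ = −F gives Δ = (-0.281, 1.070).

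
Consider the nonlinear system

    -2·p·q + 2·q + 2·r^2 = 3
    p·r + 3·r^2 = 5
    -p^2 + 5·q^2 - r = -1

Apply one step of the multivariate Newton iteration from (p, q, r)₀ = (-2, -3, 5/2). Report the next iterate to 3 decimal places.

At (-2, -3, 5/2): F = (-8.500, 8.750, 39.500).
Jacobian J = [[-2·q, -2·p + 2, 4·r], [r, 0, p + 6·r], [-2·p, 10·q, -1]].
At the point, J = [[6.000, 6.000, 10.000], [2.500, 0.000, 13.000], [4.000, -30.000, -1.000]] (det J = 1917.000).
Solving J·Δ = −F gives Δ = (1.464, 1.544, -0.955).
Then the next iterate is (p, q, r)₁ = (-0.536, -1.456, 1.545).

(-0.536, -1.456, 1.545)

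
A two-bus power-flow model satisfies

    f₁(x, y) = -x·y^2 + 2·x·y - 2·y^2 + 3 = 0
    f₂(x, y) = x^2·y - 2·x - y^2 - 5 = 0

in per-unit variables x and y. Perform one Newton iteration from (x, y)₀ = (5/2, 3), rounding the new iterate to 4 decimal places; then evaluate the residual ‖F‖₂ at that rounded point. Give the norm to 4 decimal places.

4.8040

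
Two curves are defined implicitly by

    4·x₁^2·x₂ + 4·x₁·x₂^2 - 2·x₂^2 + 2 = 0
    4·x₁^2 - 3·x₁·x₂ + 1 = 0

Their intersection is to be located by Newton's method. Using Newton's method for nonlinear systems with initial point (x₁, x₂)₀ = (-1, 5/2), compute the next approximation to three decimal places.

At (-1, 5/2): F = (-25.500, 12.500).
Jacobian J = [[8·x₁·x₂ + 4·x₂^2, 4·x₁^2 + 8·x₁·x₂ - 4·x₂], [8·x₁ - 3·x₂, -3·x₁]].
At the point, J = [[5.000, -26.000], [-15.500, 3.000]] (det J = -388.000).
Solving J·Δ = −F gives Δ = (0.640, -0.858).
Then the next iterate is (x₁, x₂)₁ = (-0.360, 1.642).

(-0.360, 1.642)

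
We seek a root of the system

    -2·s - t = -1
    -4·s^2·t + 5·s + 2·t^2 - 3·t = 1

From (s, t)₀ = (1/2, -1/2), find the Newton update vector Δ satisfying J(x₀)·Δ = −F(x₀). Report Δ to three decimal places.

At (1/2, -1/2): F = (0.500, 4.000).
Jacobian J = [[-2, -1], [-8·s·t + 5, -4·s^2 + 4·t - 3]].
At the point, J = [[-2.000, -1.000], [7.000, -6.000]] (det J = 19.000).
Solving J·Δ = −F gives Δ = (-0.053, 0.605).

(-0.053, 0.605)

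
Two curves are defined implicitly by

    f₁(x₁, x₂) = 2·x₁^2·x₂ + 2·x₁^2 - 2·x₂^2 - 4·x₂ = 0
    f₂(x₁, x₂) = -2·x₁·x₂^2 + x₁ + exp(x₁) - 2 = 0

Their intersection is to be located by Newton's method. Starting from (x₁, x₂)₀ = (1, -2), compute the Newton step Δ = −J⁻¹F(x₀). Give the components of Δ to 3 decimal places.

(3.438, 2.625)

At (1, -2): F = (-2.000, -6.28172).
Jacobian J = [[4·x₁·x₂ + 4·x₁, 2·x₁^2 - 4·x₂ - 4], [-2·x₂^2 + exp(x₁) + 1, -4·x₁·x₂]].
At the point, J = [[-4.000, 6.000], [-4.28172, 8.000]] (det J = -6.30969).
Solving J·Δ = −F gives Δ = (3.438, 2.625).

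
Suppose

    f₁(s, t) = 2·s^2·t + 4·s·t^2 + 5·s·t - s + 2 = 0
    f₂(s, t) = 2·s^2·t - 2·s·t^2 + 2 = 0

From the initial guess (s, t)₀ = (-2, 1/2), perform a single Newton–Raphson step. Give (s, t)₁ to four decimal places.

At (-2, 1/2): F = (1.0000, 7.0000).
Jacobian J = [[4·s·t + 4·t^2 + 5·t - 1, 2·s^2 + 8·s·t + 5·s], [4·s·t - 2·t^2, 2·s^2 - 4·s·t]].
At the point, J = [[-1.5000, -10.0000], [-4.5000, 12.0000]] (det J = -63.0000).
Solving J·Δ = −F gives Δ = (1.3016, -0.0952).
Then the next iterate is (s, t)₁ = (-0.6984, 0.4048).

(-0.6984, 0.4048)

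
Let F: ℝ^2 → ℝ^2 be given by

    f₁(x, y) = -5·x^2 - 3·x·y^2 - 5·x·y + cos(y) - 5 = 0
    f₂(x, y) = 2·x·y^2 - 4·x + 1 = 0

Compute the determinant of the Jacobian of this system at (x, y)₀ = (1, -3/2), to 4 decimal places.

53.0013

J = [[-10·x - 3·y^2 - 5·y, -6·x·y - 5·x - sin(y)], [2·y^2 - 4, 4·x·y]].
At the point, J = [[-9.2500, 4.997495], [0.5000, -6.0000]].
det J = 53.0013.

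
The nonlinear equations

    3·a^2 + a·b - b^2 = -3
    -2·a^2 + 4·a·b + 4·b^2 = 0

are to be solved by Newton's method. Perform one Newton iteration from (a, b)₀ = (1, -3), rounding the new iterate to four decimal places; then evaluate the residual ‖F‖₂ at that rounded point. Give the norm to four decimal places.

At (1, -3): F = (-6.0000, 22.0000).
Jacobian J = [[6·a + b, a - 2·b], [-4·a + 4·b, 4·a + 8·b]].
At the point, J = [[3.0000, 7.0000], [-16.0000, -20.0000]] (det J = 52.0000).
Solving J·Δ = −F gives Δ = (0.6538, 0.5769).
Then the next iterate is (a, b)₁ = (1.6538, -2.4231).
Re-evaluating at (1.6538, -2.4231): F = (1.326427, 1.986254), so ‖F‖₂ = 2.3884.

2.3884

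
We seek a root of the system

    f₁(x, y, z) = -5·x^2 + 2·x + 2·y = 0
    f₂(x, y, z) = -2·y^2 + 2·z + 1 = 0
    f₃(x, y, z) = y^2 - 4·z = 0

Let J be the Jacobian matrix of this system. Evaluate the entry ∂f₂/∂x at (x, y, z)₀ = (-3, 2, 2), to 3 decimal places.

0.000

∂f₂/∂x = 0.
At (-3, 2, 2) this is 0.000.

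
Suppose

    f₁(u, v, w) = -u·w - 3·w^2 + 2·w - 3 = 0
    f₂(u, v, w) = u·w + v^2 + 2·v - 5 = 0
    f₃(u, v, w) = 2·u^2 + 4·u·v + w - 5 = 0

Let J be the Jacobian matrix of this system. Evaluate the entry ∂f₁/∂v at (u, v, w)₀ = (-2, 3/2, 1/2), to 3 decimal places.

0.000

∂f₁/∂v = 0.
At (-2, 3/2, 1/2) this is 0.000.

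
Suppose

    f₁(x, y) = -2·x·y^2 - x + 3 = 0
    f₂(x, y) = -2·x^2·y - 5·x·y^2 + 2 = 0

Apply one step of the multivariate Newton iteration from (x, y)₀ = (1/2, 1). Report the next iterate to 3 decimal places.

(4.600, -4.400)

At (1/2, 1): F = (1.500, -1.000).
Jacobian J = [[-2·y^2 - 1, -4·x·y], [-4·x·y - 5·y^2, -2·x^2 - 10·x·y]].
At the point, J = [[-3.000, -2.000], [-7.000, -5.500]] (det J = 2.500).
Solving J·Δ = −F gives Δ = (4.100, -5.400).
Then the next iterate is (x, y)₁ = (4.600, -4.400).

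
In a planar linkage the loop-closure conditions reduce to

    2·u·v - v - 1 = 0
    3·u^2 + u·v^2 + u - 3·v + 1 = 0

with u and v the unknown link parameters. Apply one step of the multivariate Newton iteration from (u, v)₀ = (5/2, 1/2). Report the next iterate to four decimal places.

(1.1870, 0.5782)

At (5/2, 1/2): F = (1.0000, 21.3750).
Jacobian J = [[2·v, 2·u - 1], [6·u + v^2 + 1, 2·u·v - 3]].
At the point, J = [[1.0000, 4.0000], [16.2500, -0.5000]] (det J = -65.5000).
Solving J·Δ = −F gives Δ = (-1.3130, 0.0782).
Then the next iterate is (u, v)₁ = (1.1870, 0.5782).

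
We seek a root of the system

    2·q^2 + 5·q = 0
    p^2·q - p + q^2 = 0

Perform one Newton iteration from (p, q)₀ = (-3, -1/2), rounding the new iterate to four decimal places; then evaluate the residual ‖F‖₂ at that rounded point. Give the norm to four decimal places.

At (-3, -1/2): F = (-2.0000, -1.2500).
Jacobian J = [[0, 4·q + 5], [2·p·q - 1, p^2 + 2·q]].
At the point, J = [[0.0000, 3.0000], [2.0000, 8.0000]] (det J = -6.0000).
Solving J·Δ = −F gives Δ = (-2.0417, 0.6667).
Then the next iterate is (p, q)₁ = (-5.0417, 0.1667).
Re-evaluating at (-5.0417, 0.1667): F = (0.889078, 9.306793), so ‖F‖₂ = 9.3492.

9.3492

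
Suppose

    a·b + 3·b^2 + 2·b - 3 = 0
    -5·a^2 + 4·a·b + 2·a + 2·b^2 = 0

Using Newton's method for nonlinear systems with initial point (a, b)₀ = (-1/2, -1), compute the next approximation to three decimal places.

At (-1/2, -1): F = (-1.500, 1.750).
Jacobian J = [[b, a + 6·b + 2], [-10·a + 4·b + 2, 4·a + 4·b]].
At the point, J = [[-1.000, -4.500], [3.000, -6.000]] (det J = 19.500).
Solving J·Δ = −F gives Δ = (-0.865, -0.141).
Then the next iterate is (a, b)₁ = (-1.365, -1.141).

(-1.365, -1.141)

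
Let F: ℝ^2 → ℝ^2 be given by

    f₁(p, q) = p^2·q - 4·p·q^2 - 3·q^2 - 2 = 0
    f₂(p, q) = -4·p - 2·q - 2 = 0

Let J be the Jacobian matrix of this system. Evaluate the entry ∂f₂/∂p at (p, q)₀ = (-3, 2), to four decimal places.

-4.0000

∂f₂/∂p = -4.
At (-3, 2) this is -4.0000.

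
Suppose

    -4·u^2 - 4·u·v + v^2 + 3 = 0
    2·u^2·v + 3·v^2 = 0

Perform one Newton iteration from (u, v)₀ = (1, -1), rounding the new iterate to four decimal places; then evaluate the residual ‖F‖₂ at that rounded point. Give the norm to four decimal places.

3.5931

At (1, -1): F = (4.0000, 1.0000).
Jacobian J = [[-8·u - 4·v, -4·u + 2·v], [4·u·v, 2·u^2 + 6·v]].
At the point, J = [[-4.0000, -6.0000], [-4.0000, -4.0000]] (det J = -8.0000).
Solving J·Δ = −F gives Δ = (-1.2500, 1.5000).
Then the next iterate is (u, v)₁ = (-0.2500, 0.5000).
Re-evaluating at (-0.2500, 0.5000): F = (3.5000, 0.8125), so ‖F‖₂ = 3.5931.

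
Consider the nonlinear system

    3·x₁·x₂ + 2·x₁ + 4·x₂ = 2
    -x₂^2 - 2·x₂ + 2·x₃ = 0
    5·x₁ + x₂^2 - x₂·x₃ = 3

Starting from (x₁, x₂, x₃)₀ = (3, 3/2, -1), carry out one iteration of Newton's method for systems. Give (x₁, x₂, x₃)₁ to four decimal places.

(0.9773, 0.7036, 0.6341)

At (3, 3/2, -1): F = (23.5000, -7.2500, 15.7500).
Jacobian J = [[3·x₂ + 2, 3·x₁ + 4, 0], [0, -2·x₂ - 2, 2], [5, 2·x₂ - x₃, -x₂]].
At the point, J = [[6.5000, 13.0000, 0.0000], [0.0000, -5.0000, 2.0000], [5.0000, 4.0000, -1.5000]] (det J = 126.7500).
Solving J·Δ = −F gives Δ = (-2.0227, -0.7964, 1.6341).
Then the next iterate is (x₁, x₂, x₃)₁ = (0.9773, 0.7036, 0.6341).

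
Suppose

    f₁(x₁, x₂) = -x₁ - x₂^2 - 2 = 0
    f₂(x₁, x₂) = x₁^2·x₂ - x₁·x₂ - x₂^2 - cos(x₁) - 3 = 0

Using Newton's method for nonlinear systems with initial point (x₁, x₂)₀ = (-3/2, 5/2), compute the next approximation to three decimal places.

(-1.338, 1.118)

At (-3/2, 5/2): F = (-6.750, 0.05426).
Jacobian J = [[-1, -2·x₂], [2·x₁·x₂ - x₂ + sin(x₁), x₁^2 - x₁ - 2·x₂]].
At the point, J = [[-1.000, -5.000], [-10.99749, -1.250]] (det J = -53.73747).
Solving J·Δ = −F gives Δ = (0.162, -1.382).
Then the next iterate is (x₁, x₂)₁ = (-1.338, 1.118).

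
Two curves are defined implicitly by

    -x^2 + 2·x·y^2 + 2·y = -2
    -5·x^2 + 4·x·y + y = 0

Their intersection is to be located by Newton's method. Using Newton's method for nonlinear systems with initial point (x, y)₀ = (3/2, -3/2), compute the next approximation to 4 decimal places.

(0.5641, -1.2005)

At (3/2, -3/2): F = (3.5000, -21.7500).
Jacobian J = [[-2·x + 2·y^2, 4·x·y + 2], [-10·x + 4·y, 4·x + 1]].
At the point, J = [[1.5000, -7.0000], [-21.0000, 7.0000]] (det J = -136.5000).
Solving J·Δ = −F gives Δ = (-0.9359, 0.2995).
Then the next iterate is (x, y)₁ = (0.5641, -1.2005).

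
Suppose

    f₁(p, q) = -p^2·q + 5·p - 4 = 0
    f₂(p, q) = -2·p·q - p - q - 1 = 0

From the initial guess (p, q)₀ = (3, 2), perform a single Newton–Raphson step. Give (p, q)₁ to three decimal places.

At (3, 2): F = (-7.000, -18.000).
Jacobian J = [[-2·p·q + 5, -p^2], [-2·q - 1, -2·p - 1]].
At the point, J = [[-7.000, -9.000], [-5.000, -7.000]] (det J = 4.000).
Solving J·Δ = −F gives Δ = (28.250, -22.750).
Then the next iterate is (p, q)₁ = (31.250, -20.750).

(31.250, -20.750)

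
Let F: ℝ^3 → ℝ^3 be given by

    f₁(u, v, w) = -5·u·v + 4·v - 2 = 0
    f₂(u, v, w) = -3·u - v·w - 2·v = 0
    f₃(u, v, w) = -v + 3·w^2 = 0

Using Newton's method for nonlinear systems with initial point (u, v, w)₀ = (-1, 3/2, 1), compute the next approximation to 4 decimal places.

(-0.4696, 0.6642, 0.6107)

At (-1, 3/2, 1): F = (11.5000, -1.5000, 1.5000).
Jacobian J = [[-5·v, -5·u + 4, 0], [-3, -w - 2, -v], [0, -1, 6·w]].
At the point, J = [[-7.5000, 9.0000, 0.0000], [-3.0000, -3.0000, -1.5000], [0.0000, -1.0000, 6.0000]] (det J = 308.2500).
Solving J·Δ = −F gives Δ = (0.5304, -0.8358, -0.3893).
Then the next iterate is (u, v, w)₁ = (-0.4696, 0.6642, 0.6107).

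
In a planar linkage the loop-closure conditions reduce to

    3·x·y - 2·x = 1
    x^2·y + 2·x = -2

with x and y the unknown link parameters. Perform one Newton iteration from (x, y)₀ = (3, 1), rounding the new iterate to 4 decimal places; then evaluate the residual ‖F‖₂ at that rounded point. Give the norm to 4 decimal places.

4.4617

At (3, 1): F = (2.0000, 17.0000).
Jacobian J = [[3·y - 2, 3·x], [2·x·y + 2, x^2]].
At the point, J = [[1.0000, 9.0000], [8.0000, 9.0000]] (det J = -63.0000).
Solving J·Δ = −F gives Δ = (-2.1429, 0.0159).
Then the next iterate is (x, y)₁ = (0.8571, 1.0159).
Re-evaluating at (0.8571, 1.0159): F = (-0.102016, 4.460501), so ‖F‖₂ = 4.4617.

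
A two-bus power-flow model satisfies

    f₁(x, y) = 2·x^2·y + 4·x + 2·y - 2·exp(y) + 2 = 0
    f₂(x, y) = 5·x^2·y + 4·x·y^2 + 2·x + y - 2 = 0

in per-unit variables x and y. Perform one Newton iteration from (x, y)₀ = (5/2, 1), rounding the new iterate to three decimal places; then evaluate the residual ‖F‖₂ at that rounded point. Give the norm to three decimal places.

At (5/2, 1): F = (21.06344, 45.250).
Jacobian J = [[4·x·y + 4, 2·x^2 - 2·exp(y) + 2], [10·x·y + 4·y^2 + 2, 5·x^2 + 8·x·y + 1]].
At the point, J = [[14.000, 9.06344], [31.000, 52.250]] (det J = 450.53347).
Solving J·Δ = −F gives Δ = (-1.533, 0.043).
Then the next iterate is (x, y)₁ = (0.967, 1.043).
Re-evaluating at (0.967, 1.043): F = (4.22916, 10.06129), so ‖F‖₂ = 10.914.

10.914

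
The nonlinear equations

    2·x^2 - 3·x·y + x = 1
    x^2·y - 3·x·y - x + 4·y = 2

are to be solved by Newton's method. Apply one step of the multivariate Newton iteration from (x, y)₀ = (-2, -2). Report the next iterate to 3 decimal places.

At (-2, -2): F = (-7.000, -28.000).
Jacobian J = [[4·x - 3·y + 1, -3·x], [2·x·y - 3·y - 1, x^2 - 3·x + 4]].
At the point, J = [[-1.000, 6.000], [13.000, 14.000]] (det J = -92.000).
Solving J·Δ = −F gives Δ = (0.761, 1.293).
Then the next iterate is (x, y)₁ = (-1.239, -0.707).

(-1.239, -0.707)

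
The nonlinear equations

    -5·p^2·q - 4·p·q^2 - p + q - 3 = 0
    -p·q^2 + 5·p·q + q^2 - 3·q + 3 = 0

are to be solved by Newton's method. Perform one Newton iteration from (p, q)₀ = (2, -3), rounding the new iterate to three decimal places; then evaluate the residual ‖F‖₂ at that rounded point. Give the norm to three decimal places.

9.830

At (2, -3): F = (-20.000, -27.000).
Jacobian J = [[-10·p·q - 4·q^2 - 1, -5·p^2 - 8·p·q + 1], [-q^2 + 5·q, -2·p·q + 5·p + 2·q - 3]].
At the point, J = [[23.000, 29.000], [-24.000, 13.000]] (det J = 995.000).
Solving J·Δ = −F gives Δ = (-0.526, 1.107).
Then the next iterate is (p, q)₁ = (1.474, -1.893).
Re-evaluating at (1.474, -1.893): F = (-6.93064, -6.97096), so ‖F‖₂ = 9.830.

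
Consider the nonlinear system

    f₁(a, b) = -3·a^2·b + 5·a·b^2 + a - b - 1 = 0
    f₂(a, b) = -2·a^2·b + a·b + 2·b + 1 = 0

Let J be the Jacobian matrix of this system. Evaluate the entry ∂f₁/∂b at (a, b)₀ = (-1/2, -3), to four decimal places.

∂f₁/∂b = -3·a^2 + 10·a·b - 1.
At (-1/2, -3) this is 13.2500.

13.2500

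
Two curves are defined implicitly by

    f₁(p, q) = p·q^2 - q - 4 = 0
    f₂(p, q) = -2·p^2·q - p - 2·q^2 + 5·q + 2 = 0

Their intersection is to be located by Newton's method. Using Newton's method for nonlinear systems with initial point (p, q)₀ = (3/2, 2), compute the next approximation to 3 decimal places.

(0.571, 2.743)

At (3/2, 2): F = (0.000, -6.500).
Jacobian J = [[q^2, 2·p·q - 1], [-4·p·q - 1, -2·p^2 - 4·q + 5]].
At the point, J = [[4.000, 5.000], [-13.000, -7.500]] (det J = 35.000).
Solving J·Δ = −F gives Δ = (-0.929, 0.743).
Then the next iterate is (p, q)₁ = (0.571, 2.743).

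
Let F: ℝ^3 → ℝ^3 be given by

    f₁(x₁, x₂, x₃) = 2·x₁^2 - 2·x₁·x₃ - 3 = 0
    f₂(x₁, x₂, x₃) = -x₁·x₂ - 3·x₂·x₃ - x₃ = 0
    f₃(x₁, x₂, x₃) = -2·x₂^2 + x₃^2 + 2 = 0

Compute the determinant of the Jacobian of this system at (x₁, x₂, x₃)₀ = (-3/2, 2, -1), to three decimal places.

308.000

J = [[4·x₁ - 2·x₃, 0, -2·x₁], [-x₂, -x₁ - 3·x₃, -3·x₂ - 1], [0, -4·x₂, 2·x₃]].
At the point, J = [[-4.000, 0.000, 3.000], [-2.000, 4.500, -7.000], [0.000, -8.000, -2.000]].
det J = 308.000.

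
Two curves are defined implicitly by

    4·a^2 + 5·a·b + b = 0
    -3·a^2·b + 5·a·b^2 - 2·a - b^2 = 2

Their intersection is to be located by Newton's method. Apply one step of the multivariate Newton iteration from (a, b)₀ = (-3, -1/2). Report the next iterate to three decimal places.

At (-3, -1/2): F = (43.000, 13.500).
Jacobian J = [[8·a + 5·b, 5·a + 1], [-6·a·b + 5·b^2 - 2, -3·a^2 + 10·a·b - 2·b]].
At the point, J = [[-26.500, -14.000], [-9.750, -11.000]] (det J = 155.000).
Solving J·Δ = −F gives Δ = (1.832, -0.397).
Then the next iterate is (a, b)₁ = (-1.168, -0.897).

(-1.168, -0.897)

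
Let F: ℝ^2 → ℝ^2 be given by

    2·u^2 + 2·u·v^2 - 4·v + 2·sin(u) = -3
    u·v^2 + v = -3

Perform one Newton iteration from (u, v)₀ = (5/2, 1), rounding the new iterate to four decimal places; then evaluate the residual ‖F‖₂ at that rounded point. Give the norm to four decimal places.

8.5262

At (5/2, 1): F = (17.696944, 6.5000).
Jacobian J = [[4·u + 2·v^2 + 2·cos(u), 4·u·v - 4], [v^2, 2·u·v + 1]].
At the point, J = [[10.397713, 6.0000], [1.0000, 6.0000]] (det J = 56.386277).
Solving J·Δ = −F gives Δ = (-1.1915, -0.8848).
Then the next iterate is (u, v)₁ = (1.3085, 0.1152).
Re-evaluating at (1.3085, 0.1152): F = (7.929869, 3.132565), so ‖F‖₂ = 8.5262.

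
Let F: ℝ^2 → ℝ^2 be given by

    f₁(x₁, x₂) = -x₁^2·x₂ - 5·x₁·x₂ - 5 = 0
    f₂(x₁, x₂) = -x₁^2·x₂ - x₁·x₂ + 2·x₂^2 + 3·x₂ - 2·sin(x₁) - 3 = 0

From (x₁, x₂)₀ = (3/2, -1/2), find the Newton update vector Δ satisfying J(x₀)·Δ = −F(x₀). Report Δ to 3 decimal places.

(5.593, 2.282)

At (3/2, -1/2): F = (-0.125, -4.11999).
Jacobian J = [[-2·x₁·x₂ - 5·x₂, -x₁^2 - 5·x₁], [-2·x₁·x₂ - x₂ - 2·cos(x₁), -x₁^2 - x₁ + 4·x₂ + 3]].
At the point, J = [[4.000, -9.750], [1.85853, -2.750]] (det J = 7.12062).
Solving J·Δ = −F gives Δ = (5.593, 2.282).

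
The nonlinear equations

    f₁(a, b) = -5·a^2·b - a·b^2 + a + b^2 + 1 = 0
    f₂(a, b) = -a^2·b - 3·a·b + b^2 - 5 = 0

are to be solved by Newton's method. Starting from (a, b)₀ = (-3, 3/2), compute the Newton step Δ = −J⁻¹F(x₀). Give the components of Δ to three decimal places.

(0.973, -0.543)

At (-3, 3/2): F = (-60.500, -2.750).
Jacobian J = [[-10·a·b - b^2 + 1, -5·a^2 - 2·a·b + 2·b], [-2·a·b - 3·b, -a^2 - 3·a + 2·b]].
At the point, J = [[43.750, -33.000], [4.500, 3.000]] (det J = 279.750).
Solving J·Δ = −F gives Δ = (0.973, -0.543).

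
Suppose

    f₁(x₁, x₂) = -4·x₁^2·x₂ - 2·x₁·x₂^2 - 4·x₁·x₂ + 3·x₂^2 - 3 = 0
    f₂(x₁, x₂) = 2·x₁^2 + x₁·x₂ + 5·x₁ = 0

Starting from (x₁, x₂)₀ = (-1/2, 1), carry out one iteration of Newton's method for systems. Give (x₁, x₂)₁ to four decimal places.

(0.1143, 0.9143)

At (-1/2, 1): F = (2.0000, -2.5000).
Jacobian J = [[-8·x₁·x₂ - 2·x₂^2 - 4·x₂, -4·x₁^2 - 4·x₁·x₂ - 4·x₁ + 6·x₂], [4·x₁ + x₂ + 5, x₁]].
At the point, J = [[-2.0000, 9.0000], [4.0000, -0.5000]] (det J = -35.0000).
Solving J·Δ = −F gives Δ = (0.6143, -0.0857).
Then the next iterate is (x₁, x₂)₁ = (0.1143, 0.9143).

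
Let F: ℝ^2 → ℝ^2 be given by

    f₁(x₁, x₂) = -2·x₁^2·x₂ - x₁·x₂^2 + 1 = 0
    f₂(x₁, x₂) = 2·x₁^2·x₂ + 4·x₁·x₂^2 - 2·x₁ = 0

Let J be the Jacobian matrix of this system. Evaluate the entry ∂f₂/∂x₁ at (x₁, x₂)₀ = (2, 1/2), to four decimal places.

3.0000

∂f₂/∂x₁ = 4·x₁·x₂ + 4·x₂^2 - 2.
At (2, 1/2) this is 3.0000.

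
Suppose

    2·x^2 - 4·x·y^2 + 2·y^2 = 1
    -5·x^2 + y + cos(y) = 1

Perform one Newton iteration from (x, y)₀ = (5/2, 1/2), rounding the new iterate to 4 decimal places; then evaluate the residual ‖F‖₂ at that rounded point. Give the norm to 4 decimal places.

7.9326

At (5/2, 1/2): F = (9.5000, -30.872417).
Jacobian J = [[4·x - 4·y^2, -8·x·y + 4·y], [-10·x, -sin(y) + 1]].
At the point, J = [[9.0000, -8.0000], [-25.0000, 0.520574]] (det J = -195.314830).
Solving J·Δ = −F gives Δ = (-1.2392, -0.2066).
Then the next iterate is (x, y)₁ = (1.2608, 0.2934).
Re-evaluating at (1.2608, 0.2934): F = (1.917264, -7.697417), so ‖F‖₂ = 7.9326.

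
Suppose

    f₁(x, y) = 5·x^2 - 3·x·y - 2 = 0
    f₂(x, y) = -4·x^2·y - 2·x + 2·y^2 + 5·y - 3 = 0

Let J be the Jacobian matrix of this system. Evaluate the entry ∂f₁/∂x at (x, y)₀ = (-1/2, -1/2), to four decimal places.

∂f₁/∂x = 10·x - 3·y.
At (-1/2, -1/2) this is -3.5000.

-3.5000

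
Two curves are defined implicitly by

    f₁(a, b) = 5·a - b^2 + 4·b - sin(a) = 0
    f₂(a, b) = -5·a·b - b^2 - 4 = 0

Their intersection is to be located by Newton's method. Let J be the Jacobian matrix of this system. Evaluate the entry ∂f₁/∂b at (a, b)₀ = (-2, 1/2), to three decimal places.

∂f₁/∂b = -2·b + 4.
At (-2, 1/2) this is 3.000.

3.000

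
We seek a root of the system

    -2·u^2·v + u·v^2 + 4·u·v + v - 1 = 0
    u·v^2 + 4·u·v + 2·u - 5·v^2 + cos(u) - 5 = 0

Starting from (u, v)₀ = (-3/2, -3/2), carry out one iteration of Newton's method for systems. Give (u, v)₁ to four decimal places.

(-1.1274, -0.4752)

At (-3/2, -3/2): F = (9.8750, -13.554263).
Jacobian J = [[-4·u·v + v^2 + 4·v, -2·u^2 + 2·u·v + 4·u + 1], [v^2 + 4·v - sin(u) + 2, 2·u·v + 4·u - 10·v]].
At the point, J = [[-12.7500, -5.0000], [-0.752505, 13.5000]] (det J = -175.887525).
Solving J·Δ = −F gives Δ = (0.3726, 1.0248).
Then the next iterate is (u, v)₁ = (-1.1274, -0.4752).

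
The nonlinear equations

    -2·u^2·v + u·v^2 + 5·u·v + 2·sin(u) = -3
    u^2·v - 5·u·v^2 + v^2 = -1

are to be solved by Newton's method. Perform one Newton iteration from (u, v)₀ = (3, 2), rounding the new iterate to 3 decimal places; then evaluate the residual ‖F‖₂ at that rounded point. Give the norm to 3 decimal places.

8.311

At (3, 2): F = (9.28224, -37.000).
Jacobian J = [[-4·u·v + v^2 + 5·v + 2·cos(u), -2·u^2 + 2·u·v + 5·u], [2·u·v - 5·v^2, u^2 - 10·u·v + 2·v]].
At the point, J = [[-11.97998, 9.000], [-8.000, -47.000]] (det J = 635.05929).
Solving J·Δ = −F gives Δ = (0.163, -0.815).
Then the next iterate is (u, v)₁ = (3.163, 1.185).
Re-evaluating at (3.163, 1.185): F = (2.42870, -7.94818), so ‖F‖₂ = 8.311.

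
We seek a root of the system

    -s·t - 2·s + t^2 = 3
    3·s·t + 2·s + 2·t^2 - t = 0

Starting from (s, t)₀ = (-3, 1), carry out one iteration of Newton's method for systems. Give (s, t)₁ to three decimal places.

At (-3, 1): F = (7.000, -14.000).
Jacobian J = [[-t - 2, -s + 2·t], [3·t + 2, 3·s + 4·t - 1]].
At the point, J = [[-3.000, 5.000], [5.000, -6.000]] (det J = -7.000).
Solving J·Δ = −F gives Δ = (4.000, 1.000).
Then the next iterate is (s, t)₁ = (1.000, 2.000).

(1.000, 2.000)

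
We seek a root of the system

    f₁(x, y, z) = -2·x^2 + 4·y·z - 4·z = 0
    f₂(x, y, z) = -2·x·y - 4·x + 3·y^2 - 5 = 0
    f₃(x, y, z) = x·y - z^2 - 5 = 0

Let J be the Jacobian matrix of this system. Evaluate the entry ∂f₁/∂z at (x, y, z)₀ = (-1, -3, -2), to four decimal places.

-16.0000

∂f₁/∂z = 4·y - 4.
At (-1, -3, -2) this is -16.0000.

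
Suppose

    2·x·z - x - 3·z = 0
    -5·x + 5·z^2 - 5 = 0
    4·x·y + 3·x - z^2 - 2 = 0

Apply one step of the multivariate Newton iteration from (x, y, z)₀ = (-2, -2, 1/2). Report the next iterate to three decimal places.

(-0.964, -1.652, 0.286)

At (-2, -2, 1/2): F = (-1.500, 6.250, 7.750).
Jacobian J = [[2·z - 1, 0, 2·x - 3], [-5, 0, 10·z], [4·y + 3, 4·x, -2·z]].
At the point, J = [[0.000, 0.000, -7.000], [-5.000, 0.000, 5.000], [-5.000, -8.000, -1.000]] (det J = -280.000).
Solving J·Δ = −F gives Δ = (1.036, 0.348, -0.214).
Then the next iterate is (x, y, z)₁ = (-0.964, -1.652, 0.286).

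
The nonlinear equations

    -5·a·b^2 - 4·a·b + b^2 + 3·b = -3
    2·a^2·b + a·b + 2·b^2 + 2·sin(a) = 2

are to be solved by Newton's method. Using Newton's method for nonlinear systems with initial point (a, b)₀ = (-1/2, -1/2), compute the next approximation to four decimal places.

(-0.3078, -1.5127)

At (-1/2, -1/2): F = (1.3750, -2.458851).
Jacobian J = [[-5·b^2 - 4·b, -10·a·b - 4·a + 2·b + 3], [4·a·b + b + 2·cos(a), 2·a^2 + a + 4·b]].
At the point, J = [[0.7500, 1.5000], [2.255165, -2.0000]] (det J = -4.882748).
Solving J·Δ = −F gives Δ = (0.1922, -1.0127).
Then the next iterate is (a, b)₁ = (-0.3078, -1.5127).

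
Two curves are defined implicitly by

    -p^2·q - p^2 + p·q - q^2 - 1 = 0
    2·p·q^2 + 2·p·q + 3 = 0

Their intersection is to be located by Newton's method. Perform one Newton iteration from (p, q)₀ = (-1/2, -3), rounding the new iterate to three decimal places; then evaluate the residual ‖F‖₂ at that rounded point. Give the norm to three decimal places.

At (-1/2, -3): F = (-8.000, -3.000).
Jacobian J = [[-2·p·q - 2·p + q, -p^2 + p - 2·q], [2·q^2 + 2·q, 4·p·q + 2·p]].
At the point, J = [[-5.000, 5.250], [12.000, 5.000]] (det J = -88.000).
Solving J·Δ = −F gives Δ = (-0.276, 1.261).
Then the next iterate is (p, q)₁ = (-0.776, -1.739).
Re-evaluating at (-0.776, -1.739): F = (-2.22965, 1.00549), so ‖F‖₂ = 2.446.

2.446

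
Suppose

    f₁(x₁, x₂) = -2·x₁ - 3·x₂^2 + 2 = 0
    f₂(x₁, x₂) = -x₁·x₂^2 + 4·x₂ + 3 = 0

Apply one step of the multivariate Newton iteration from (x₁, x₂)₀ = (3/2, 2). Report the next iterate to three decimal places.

At (3/2, 2): F = (-13.000, 5.000).
Jacobian J = [[-2, -6·x₂], [-x₂^2, -2·x₁·x₂ + 4]].
At the point, J = [[-2.000, -12.000], [-4.000, -2.000]] (det J = -44.000).
Solving J·Δ = −F gives Δ = (1.955, -1.409).
Then the next iterate is (x₁, x₂)₁ = (3.455, 0.591).

(3.455, 0.591)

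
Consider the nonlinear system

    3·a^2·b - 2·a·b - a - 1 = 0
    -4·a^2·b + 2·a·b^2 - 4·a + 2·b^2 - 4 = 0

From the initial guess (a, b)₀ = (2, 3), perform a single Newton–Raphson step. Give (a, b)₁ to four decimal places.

(1.4507, 2.3662)

At (2, 3): F = (21.0000, -6.0000).
Jacobian J = [[6·a·b - 2·b - 1, 3·a^2 - 2·a], [-8·a·b + 2·b^2 - 4, -4·a^2 + 4·a·b + 4·b]].
At the point, J = [[29.0000, 8.0000], [-34.0000, 20.0000]] (det J = 852.0000).
Solving J·Δ = −F gives Δ = (-0.5493, -0.6338).
Then the next iterate is (a, b)₁ = (1.4507, 2.3662).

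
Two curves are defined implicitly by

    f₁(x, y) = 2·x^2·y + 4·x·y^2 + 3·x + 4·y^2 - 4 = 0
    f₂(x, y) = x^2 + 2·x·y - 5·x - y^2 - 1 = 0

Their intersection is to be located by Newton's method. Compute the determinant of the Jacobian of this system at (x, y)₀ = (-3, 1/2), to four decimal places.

114.0000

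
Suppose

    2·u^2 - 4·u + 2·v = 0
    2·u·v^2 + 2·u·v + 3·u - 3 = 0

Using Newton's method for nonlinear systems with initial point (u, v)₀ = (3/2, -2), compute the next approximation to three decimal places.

At (3/2, -2): F = (-5.500, 7.500).
Jacobian J = [[4·u - 4, 2], [2·v^2 + 2·v + 3, 4·u·v + 2·u]].
At the point, J = [[2.000, 2.000], [7.000, -9.000]] (det J = -32.000).
Solving J·Δ = −F gives Δ = (1.078, 1.672).
Then the next iterate is (u, v)₁ = (2.578, -0.328).

(2.578, -0.328)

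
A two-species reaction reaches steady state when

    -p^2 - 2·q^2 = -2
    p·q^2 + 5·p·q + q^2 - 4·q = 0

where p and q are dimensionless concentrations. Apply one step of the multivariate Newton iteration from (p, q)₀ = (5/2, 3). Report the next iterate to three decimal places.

(2.303, 1.228)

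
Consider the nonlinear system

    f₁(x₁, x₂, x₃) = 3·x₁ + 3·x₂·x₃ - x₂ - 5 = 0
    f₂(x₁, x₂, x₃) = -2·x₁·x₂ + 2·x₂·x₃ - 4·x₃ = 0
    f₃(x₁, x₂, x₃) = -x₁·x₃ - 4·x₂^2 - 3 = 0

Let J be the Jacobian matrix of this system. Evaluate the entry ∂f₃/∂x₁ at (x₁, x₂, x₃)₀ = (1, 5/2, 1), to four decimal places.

-1.0000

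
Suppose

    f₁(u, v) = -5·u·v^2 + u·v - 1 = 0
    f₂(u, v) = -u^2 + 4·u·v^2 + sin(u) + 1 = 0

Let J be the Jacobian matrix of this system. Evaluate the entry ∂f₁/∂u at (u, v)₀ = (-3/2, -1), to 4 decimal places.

∂f₁/∂u = -5·v^2 + v.
At (-3/2, -1) this is -6.0000.

-6.0000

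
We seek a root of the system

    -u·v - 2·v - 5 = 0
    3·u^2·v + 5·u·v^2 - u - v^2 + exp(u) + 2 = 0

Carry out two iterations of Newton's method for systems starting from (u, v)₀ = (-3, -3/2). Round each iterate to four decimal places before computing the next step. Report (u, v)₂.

At (-3, -3/2): F = (-6.5000, -71.450213).
Jacobian J = [[-v, -u - 2], [6·u·v + 5·v^2 + exp(u) - 1, 3·u^2 + 10·u·v - 2·v]].
At the point, J = [[1.5000, 1.0000], [37.299787, 75.0000]] (det J = 75.200213).
Solving J·Δ = −F gives Δ = (5.5326, -1.7988).
Then the next iterate is (u, v)₁ = (2.5326, -3.2988).
Round to (2.5326, -3.2988) and repeat: F = (9.952141, 75.495173), J = [[3.2988, -4.5326], [15.869350, -57.705621]].
Δ = (-1.9599, 0.7693), so (u, v)₂ = (0.5727, -2.5295).

(0.5727, -2.5295)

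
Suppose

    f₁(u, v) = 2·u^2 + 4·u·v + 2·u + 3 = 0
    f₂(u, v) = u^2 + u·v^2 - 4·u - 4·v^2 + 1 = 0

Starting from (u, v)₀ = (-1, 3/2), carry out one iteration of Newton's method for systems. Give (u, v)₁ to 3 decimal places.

(-0.680, 1.070)

At (-1, 3/2): F = (-3.000, -5.250).
Jacobian J = [[4·u + 4·v + 2, 4·u], [2·u + v^2 - 4, 2·u·v - 8·v]].
At the point, J = [[4.000, -4.000], [-3.750, -15.000]] (det J = -75.000).
Solving J·Δ = −F gives Δ = (0.320, -0.430).
Then the next iterate is (u, v)₁ = (-0.680, 1.070).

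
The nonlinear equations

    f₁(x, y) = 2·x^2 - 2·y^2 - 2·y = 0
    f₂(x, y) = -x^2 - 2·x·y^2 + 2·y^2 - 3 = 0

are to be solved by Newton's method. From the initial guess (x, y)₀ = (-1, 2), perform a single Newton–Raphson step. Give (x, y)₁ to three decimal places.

(-1.323, 1.129)

At (-1, 2): F = (-10.000, 12.000).
Jacobian J = [[4·x, -4·y - 2], [-2·x - 2·y^2, -4·x·y + 4·y]].
At the point, J = [[-4.000, -10.000], [-6.000, 16.000]] (det J = -124.000).
Solving J·Δ = −F gives Δ = (-0.323, -0.871).
Then the next iterate is (x, y)₁ = (-1.323, 1.129).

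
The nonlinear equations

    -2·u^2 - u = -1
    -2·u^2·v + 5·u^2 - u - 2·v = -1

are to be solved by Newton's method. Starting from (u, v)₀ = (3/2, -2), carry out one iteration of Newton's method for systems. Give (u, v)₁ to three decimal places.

(0.786, -1.203)

At (3/2, -2): F = (-5.000, 23.750).
Jacobian J = [[-4·u - 1, 0], [-4·u·v + 10·u - 1, -2·u^2 - 2]].
At the point, J = [[-7.000, 0.000], [26.000, -6.500]] (det J = 45.500).
Solving J·Δ = −F gives Δ = (-0.714, 0.797).
Then the next iterate is (u, v)₁ = (0.786, -1.203).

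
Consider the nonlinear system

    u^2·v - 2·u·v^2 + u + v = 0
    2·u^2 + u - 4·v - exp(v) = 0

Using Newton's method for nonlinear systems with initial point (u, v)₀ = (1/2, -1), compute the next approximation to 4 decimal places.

At (1/2, -1): F = (-1.7500, 4.632121).
Jacobian J = [[2·u·v - 2·v^2 + 1, u^2 - 4·u·v + 1], [4·u + 1, -exp(v) - 4]].
At the point, J = [[-2.0000, 3.2500], [3.0000, -4.367879]] (det J = -1.014241).
Solving J·Δ = −F gives Δ = (-7.3065, -3.9579).
Then the next iterate is (u, v)₁ = (-6.8065, -4.9579).

(-6.8065, -4.9579)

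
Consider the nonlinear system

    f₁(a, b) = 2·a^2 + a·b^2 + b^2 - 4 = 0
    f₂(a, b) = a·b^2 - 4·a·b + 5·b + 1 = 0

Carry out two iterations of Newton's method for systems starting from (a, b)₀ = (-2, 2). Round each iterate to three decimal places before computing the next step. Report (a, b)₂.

(8.289, -1.044)

At (-2, 2): F = (0.000, 19.000).
Jacobian J = [[4·a + b^2, 2·a·b + 2·b], [b^2 - 4·b, 2·a·b - 4·a + 5]].
At the point, J = [[-4.000, -4.000], [-4.000, 5.000]] (det J = -36.000).
Solving J·Δ = −F gives Δ = (2.111, -2.111).
Then the next iterate is (a, b)₁ = (0.111, -0.111).
Round to (0.111, -0.111) and repeat: F = (-3.96167, 0.49565), J = [[0.45632, -0.24664], [0.45632, 4.53136]].
Δ = (8.178, -0.933), so (a, b)₂ = (8.289, -1.044).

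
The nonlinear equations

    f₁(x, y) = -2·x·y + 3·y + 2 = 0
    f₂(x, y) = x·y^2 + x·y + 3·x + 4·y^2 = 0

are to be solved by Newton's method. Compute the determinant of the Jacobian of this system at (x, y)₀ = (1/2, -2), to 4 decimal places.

-80.0000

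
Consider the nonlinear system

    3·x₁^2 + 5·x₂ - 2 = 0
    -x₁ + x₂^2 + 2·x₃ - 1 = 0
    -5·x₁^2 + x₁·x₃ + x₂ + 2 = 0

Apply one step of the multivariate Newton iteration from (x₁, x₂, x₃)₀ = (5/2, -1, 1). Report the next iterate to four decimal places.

(1.4368, -0.1605, 1.5579)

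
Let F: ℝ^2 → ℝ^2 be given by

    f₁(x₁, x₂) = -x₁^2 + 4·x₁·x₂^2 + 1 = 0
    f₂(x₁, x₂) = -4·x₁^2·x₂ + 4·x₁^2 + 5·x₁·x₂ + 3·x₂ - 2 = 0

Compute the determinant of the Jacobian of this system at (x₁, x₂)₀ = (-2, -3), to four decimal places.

2872.0000

J = [[-2·x₁ + 4·x₂^2, 8·x₁·x₂], [-8·x₁·x₂ + 8·x₁ + 5·x₂, -4·x₁^2 + 5·x₁ + 3]].
At the point, J = [[40.0000, 48.0000], [-79.0000, -23.0000]].
det J = 2872.0000.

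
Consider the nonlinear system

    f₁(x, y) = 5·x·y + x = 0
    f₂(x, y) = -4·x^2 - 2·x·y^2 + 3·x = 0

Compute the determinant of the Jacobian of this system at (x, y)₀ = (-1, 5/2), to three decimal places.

127.500

J = [[5·y + 1, 5·x], [-8·x - 2·y^2 + 3, -4·x·y]].
At the point, J = [[13.500, -5.000], [-1.500, 10.000]].
det J = 127.500.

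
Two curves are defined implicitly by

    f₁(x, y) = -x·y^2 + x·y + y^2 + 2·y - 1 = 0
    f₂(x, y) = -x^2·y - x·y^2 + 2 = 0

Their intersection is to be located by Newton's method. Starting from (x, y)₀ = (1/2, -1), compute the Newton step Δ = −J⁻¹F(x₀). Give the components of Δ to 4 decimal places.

At (1/2, -1): F = (-3.0000, 1.7500).
Jacobian J = [[-y^2 + y, -2·x·y + x + 2·y + 2], [-2·x·y - y^2, -x^2 - 2·x·y]].
At the point, J = [[-2.0000, 1.5000], [0.0000, 0.7500]] (det J = -1.5000).
Solving J·Δ = −F gives Δ = (-3.2500, -2.3333).

(-3.2500, -2.3333)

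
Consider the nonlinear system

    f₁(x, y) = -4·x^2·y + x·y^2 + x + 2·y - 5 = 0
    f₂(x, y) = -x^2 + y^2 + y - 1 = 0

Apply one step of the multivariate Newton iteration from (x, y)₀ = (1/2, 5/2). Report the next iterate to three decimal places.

(-1.000, 1.000)

At (1/2, 5/2): F = (1.125, 7.500).
Jacobian J = [[-8·x·y + y^2 + 1, -4·x^2 + 2·x·y + 2], [-2·x, 2·y + 1]].
At the point, J = [[-2.750, 3.500], [-1.000, 6.000]] (det J = -13.000).
Solving J·Δ = −F gives Δ = (-1.500, -1.500).
Then the next iterate is (x, y)₁ = (-1.000, 1.000).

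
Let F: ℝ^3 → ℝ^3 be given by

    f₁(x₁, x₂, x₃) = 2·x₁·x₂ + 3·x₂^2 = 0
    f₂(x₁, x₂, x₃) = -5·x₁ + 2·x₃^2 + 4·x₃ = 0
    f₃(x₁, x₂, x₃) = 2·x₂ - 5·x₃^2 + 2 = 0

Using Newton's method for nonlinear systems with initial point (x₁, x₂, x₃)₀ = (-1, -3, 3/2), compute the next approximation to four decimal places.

(0.3951, -1.7685, 0.6475)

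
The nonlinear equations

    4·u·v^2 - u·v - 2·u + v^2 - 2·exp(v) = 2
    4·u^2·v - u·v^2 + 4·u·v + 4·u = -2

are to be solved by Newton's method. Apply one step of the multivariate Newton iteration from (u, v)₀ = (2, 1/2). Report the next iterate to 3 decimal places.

At (2, 1/2): F = (-8.04744, 21.500).
Jacobian J = [[4·v^2 - v - 2, 8·u·v - u + 2·v - 2·exp(v)], [8·u·v - v^2 + 4·v + 4, 4·u^2 - 2·u·v + 4·u]].
At the point, J = [[-1.500, 3.70256], [13.750, 22.000]] (det J = -83.91017).
Solving J·Δ = −F gives Δ = (-3.059, 0.934).
Then the next iterate is (u, v)₁ = (-1.059, 1.434).

(-1.059, 1.434)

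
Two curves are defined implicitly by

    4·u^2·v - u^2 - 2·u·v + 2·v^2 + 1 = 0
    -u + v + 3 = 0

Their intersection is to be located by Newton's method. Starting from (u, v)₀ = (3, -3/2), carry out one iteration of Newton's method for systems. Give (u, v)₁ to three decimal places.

(2.167, -0.833)

At (3, -3/2): F = (-48.500, -1.500).
Jacobian J = [[8·u·v - 2·u - 2·v, 4·u^2 - 2·u + 4·v], [-1, 1]].
At the point, J = [[-39.000, 24.000], [-1.000, 1.000]] (det J = -15.000).
Solving J·Δ = −F gives Δ = (-0.833, 0.667).
Then the next iterate is (u, v)₁ = (2.167, -0.833).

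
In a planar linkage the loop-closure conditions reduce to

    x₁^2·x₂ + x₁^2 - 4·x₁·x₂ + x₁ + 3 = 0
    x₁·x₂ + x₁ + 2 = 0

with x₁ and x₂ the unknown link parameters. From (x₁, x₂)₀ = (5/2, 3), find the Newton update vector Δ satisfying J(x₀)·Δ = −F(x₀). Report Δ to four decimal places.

(-1.2333, -2.8267)

At (5/2, 3): F = (0.5000, 12.0000).
Jacobian J = [[2·x₁·x₂ + 2·x₁ - 4·x₂ + 1, x₁^2 - 4·x₁], [x₂ + 1, x₁]].
At the point, J = [[9.0000, -3.7500], [4.0000, 2.5000]] (det J = 37.5000).
Solving J·Δ = −F gives Δ = (-1.2333, -2.8267).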